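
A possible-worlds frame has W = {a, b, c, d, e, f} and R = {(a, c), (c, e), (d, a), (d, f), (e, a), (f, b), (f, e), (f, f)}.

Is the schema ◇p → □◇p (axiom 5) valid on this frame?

No

The schema 5 characterises exactly the Euclidean frames.
Euclidean: no — d R a and d R f, but not a R f.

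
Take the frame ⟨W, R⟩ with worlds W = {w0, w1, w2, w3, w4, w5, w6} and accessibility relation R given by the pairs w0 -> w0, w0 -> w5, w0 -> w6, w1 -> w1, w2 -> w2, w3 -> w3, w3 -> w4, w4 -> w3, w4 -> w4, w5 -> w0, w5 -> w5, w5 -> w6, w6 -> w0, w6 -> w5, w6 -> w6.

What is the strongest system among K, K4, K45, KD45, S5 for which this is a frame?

Transitive (axiom 4): yes — every two-step R-path is closed by a direct edge.
Euclidean (axiom 5): yes — any two successors of a common world are R-related.
Serial (axiom D): yes — every world has a successor (e.g. w0 R w0).
Reflexive (axiom T): yes — every world is R-related to itself.
So F validates K, K4, K45, KD45, S5. The strongest is S5.

S5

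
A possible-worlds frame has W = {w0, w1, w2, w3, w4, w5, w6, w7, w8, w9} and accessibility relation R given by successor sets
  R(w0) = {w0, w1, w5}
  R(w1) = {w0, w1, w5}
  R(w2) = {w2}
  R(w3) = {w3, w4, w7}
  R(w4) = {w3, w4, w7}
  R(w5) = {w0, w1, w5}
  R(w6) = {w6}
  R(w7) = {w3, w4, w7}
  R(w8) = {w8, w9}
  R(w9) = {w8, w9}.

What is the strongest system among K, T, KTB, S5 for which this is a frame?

Reflexive (axiom T): yes — every world is R-related to itself.
Symmetric (axiom B): yes — every pair in R has its reverse in R.
Euclidean (axiom 5): yes — any two successors of a common world are R-related.
So F validates K, T, KTB, S5. The strongest is S5.

S5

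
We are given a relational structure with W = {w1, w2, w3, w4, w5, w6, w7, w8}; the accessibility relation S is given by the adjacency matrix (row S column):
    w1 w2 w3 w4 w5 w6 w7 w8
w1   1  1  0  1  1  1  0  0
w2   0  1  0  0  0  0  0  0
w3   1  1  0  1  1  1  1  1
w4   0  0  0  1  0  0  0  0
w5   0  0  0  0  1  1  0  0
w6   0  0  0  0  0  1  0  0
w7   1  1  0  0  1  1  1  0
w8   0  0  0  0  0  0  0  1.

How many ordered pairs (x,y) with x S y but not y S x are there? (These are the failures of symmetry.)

16

Enumerating: (w1,w2), (w1,w4), (w1,w5), (w1,w6), (w3,w1), (w3,w2), (w3,w4), (w3,w5), (w3,w6), (w3,w7), (w3,w8), (w5,w6), (w7,w1), (w7,w2), (w7,w5), (w7,w6).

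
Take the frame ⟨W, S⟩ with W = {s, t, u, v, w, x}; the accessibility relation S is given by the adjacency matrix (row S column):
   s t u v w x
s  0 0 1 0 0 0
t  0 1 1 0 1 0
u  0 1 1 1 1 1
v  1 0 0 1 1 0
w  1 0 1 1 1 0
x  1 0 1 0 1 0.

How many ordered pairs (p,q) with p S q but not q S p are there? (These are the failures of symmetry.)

Enumerating: (s,u), (t,w), (u,v), (v,s), (w,s), (x,s), (x,w).

7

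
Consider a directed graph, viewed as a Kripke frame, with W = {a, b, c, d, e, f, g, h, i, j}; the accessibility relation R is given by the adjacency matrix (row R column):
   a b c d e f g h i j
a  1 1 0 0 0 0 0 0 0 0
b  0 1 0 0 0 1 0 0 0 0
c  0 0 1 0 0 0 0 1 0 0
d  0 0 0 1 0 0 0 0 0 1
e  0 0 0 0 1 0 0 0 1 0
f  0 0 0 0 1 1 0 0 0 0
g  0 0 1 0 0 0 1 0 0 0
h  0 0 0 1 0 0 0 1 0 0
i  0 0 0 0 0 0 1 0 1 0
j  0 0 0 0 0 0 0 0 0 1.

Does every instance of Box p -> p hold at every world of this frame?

Yes

Axiom T corresponds to the accessibility relation being reflexive.
Reflexive: yes — every world is R-related to itself.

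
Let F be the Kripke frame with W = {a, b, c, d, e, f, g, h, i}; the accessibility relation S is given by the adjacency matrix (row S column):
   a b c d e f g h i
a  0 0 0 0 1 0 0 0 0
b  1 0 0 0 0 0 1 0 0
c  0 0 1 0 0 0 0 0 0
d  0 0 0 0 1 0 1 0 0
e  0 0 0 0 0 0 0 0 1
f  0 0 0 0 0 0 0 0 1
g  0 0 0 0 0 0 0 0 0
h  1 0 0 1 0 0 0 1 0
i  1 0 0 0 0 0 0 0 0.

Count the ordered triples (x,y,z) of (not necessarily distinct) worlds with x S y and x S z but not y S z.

Enumerating: (a,e,e), (b,a,a), (b,a,g), (b,g,a), (b,g,g), (d,e,e), (d,e,g), (d,g,e), (d,g,g), (e,i,i), (f,i,i), (h,a,a), (h,a,d), (h,a,h), (h,d,a), (h,d,d), (h,d,h), (i,a,a).

18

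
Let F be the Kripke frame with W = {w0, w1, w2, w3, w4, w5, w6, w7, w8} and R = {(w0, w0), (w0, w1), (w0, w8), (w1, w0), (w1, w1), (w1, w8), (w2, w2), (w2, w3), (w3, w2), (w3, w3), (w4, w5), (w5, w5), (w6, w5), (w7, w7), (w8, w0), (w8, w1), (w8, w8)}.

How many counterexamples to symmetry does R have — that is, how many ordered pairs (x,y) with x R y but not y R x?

Enumerating: (w4,w5), (w6,w5).

2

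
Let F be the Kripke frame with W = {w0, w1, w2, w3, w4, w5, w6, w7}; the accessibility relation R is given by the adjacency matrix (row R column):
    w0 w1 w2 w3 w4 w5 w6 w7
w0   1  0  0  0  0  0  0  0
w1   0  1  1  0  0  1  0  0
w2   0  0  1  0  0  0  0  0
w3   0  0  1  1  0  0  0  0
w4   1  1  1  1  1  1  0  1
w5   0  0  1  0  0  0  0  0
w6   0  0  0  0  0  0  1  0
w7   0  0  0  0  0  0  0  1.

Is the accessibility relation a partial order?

No

Reflexive: no — w5 is not related to itself.
Transitive: yes — every two-step R-path is closed by a direct edge.
Antisymmetric: yes — no distinct pair is related both ways.
So R is not a partial order.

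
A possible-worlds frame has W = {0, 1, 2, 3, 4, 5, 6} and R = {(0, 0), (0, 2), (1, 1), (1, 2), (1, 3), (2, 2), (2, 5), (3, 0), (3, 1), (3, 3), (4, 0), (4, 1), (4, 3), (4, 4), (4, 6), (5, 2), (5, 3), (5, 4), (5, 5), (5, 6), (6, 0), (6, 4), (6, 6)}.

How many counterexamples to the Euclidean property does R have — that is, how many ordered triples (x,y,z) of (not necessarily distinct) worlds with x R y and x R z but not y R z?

Enumerating: (0,2,0), (1,2,1), (1,2,3), (1,3,2), (3,0,1), (3,0,3), (3,1,0), (4,0,1), (4,0,3), (4,0,4), (4,0,6), (4,1,0), … and 20 more.
Total: 32.

32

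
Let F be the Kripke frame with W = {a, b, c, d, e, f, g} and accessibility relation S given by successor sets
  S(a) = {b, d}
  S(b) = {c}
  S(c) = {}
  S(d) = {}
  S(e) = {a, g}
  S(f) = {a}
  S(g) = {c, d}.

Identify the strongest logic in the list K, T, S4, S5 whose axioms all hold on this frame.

Reflexive (axiom T): no — a is not related to itself.
Transitive (axiom 4): no — a S b and b S c, but not a S c.
Euclidean (axiom 5): no — a S b and a S d, but not b S d.
So F validates K; T would additionally require S to be reflexive. The strongest is K.

K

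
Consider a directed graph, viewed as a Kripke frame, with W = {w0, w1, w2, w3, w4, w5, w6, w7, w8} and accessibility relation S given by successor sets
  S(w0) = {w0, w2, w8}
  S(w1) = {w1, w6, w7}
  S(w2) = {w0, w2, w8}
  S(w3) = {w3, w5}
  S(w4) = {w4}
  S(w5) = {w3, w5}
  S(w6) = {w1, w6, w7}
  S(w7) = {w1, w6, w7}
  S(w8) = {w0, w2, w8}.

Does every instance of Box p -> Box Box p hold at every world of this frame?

Yes

Axiom 4 corresponds to the accessibility relation being transitive.
Transitive: yes — every two-step S-path is closed by a direct edge.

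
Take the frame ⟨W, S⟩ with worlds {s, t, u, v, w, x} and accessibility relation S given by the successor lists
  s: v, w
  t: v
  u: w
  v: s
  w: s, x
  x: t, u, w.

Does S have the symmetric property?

No

Symmetric: no — t S v but not v S t.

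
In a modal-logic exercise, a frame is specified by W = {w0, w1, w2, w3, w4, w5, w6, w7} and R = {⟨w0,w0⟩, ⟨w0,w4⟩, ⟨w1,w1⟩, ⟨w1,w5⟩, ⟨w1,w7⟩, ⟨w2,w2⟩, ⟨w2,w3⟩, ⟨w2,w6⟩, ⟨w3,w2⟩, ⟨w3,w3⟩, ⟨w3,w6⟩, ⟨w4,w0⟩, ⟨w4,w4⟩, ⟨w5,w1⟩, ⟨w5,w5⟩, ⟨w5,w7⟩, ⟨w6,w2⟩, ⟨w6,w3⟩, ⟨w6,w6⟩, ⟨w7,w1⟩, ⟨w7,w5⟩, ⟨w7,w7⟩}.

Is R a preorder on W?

Yes

Reflexive: yes — every world is R-related to itself.
Transitive: yes — every two-step R-path is closed by a direct edge.
So R is a preorder.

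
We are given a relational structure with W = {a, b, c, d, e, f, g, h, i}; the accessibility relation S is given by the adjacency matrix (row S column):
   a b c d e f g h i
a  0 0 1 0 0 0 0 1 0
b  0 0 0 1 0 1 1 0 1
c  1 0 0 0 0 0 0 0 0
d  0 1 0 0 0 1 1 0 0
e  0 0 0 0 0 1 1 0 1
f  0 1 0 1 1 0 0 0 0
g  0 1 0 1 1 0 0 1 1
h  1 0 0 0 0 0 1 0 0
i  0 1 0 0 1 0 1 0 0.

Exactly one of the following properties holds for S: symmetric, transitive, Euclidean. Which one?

symmetric

Symmetric: yes — every pair in S has its reverse in S.
Transitive: no — a S h and h S g, but not a S g.
Euclidean: no — a S c and a S h, but not c S h.
Only symmetric holds.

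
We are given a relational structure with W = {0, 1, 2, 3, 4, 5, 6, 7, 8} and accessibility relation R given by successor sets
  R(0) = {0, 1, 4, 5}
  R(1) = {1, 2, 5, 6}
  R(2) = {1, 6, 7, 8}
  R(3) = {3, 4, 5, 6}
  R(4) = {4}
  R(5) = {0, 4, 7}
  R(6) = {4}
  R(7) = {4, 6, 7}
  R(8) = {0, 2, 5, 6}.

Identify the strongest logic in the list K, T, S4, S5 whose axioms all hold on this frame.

Reflexive (axiom T): no — 2 is not related to itself.
Transitive (axiom 4): no — 0 R 1 and 1 R 2, but not 0 R 2.
Euclidean (axiom 5): no — 0 R 1 and 0 R 4, but not 1 R 4.
So F validates K; T would additionally require R to be reflexive. The strongest is K.

K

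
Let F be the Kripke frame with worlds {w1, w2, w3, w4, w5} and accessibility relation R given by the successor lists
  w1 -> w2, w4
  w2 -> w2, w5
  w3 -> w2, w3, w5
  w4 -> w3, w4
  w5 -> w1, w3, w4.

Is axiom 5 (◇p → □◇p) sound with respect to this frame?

No

By correspondence theory, 5 is valid on a frame iff R is Euclidean.
Euclidean: no — w1 R w2 and w1 R w4, but not w2 R w4.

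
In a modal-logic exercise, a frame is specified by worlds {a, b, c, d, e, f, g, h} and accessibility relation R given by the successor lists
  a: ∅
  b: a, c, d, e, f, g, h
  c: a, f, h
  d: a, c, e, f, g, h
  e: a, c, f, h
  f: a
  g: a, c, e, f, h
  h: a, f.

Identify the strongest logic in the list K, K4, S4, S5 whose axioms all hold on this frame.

K4

Transitive (axiom 4): yes — every two-step R-path is closed by a direct edge.
Reflexive (axiom T): no — a is not related to itself.
Euclidean (axiom 5): no — b R a and b R c, but not a R c.
So F validates K, K4; S4 would additionally require R to be reflexive. The strongest is K4.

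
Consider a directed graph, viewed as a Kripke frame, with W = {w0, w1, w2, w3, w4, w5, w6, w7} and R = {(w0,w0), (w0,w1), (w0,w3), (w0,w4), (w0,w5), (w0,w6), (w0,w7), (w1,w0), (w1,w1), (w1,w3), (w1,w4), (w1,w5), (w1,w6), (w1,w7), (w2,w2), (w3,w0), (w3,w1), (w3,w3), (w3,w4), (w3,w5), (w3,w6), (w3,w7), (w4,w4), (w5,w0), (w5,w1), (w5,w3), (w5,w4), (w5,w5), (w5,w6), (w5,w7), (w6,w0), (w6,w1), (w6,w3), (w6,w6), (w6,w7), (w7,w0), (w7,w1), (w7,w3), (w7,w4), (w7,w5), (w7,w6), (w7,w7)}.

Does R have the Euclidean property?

No

Euclidean: no — w0 R w4 and w0 R w1, but not w4 R w1.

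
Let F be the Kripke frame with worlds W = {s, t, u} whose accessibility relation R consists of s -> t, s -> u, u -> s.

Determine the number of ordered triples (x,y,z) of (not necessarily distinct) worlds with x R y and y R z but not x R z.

Enumerating: (s,u,s), (u,s,t), (u,s,u).

3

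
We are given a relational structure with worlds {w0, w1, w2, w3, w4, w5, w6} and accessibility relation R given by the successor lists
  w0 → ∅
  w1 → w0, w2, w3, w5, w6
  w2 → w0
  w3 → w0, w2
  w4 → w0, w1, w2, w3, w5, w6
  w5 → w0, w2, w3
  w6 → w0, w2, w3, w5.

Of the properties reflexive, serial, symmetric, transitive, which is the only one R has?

Reflexive: no — w0 is not related to itself.
Serial: no — w0 has no R-successor.
Symmetric: no — w1 R w0 but not w0 R w1.
Transitive: yes — every two-step R-path is closed by a direct edge.
Only transitive holds.

transitive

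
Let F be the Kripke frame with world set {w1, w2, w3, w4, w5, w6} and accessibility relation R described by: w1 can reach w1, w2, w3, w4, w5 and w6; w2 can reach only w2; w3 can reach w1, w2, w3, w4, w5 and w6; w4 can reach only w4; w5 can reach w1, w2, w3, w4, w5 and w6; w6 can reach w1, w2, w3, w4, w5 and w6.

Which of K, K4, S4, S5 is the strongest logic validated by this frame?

S4

Transitive (axiom 4): yes — every two-step R-path is closed by a direct edge.
Reflexive (axiom T): yes — every world is R-related to itself.
Euclidean (axiom 5): no — w1 R w2 and w1 R w3, but not w2 R w3.
So F validates K, K4, S4; S5 would additionally require R to be Euclidean. The strongest is S4.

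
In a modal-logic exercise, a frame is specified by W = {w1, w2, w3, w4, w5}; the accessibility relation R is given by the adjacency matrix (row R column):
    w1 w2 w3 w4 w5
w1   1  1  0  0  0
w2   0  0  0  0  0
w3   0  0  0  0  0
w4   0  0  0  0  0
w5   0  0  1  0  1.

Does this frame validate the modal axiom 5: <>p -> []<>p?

Axiom 5 corresponds to the accessibility relation being Euclidean.
Euclidean: no — w1 R w2 and w1 R w1, but not w2 R w1.

No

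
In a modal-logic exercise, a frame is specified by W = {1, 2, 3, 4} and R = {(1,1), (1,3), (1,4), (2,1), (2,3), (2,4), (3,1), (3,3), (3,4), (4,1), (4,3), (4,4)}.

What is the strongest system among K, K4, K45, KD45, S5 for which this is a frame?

KD45

Transitive (axiom 4): yes — every two-step R-path is closed by a direct edge.
Euclidean (axiom 5): yes — any two successors of a common world are R-related.
Serial (axiom D): yes — every world has a successor (e.g. 1 R 1).
Reflexive (axiom T): no — 2 is not related to itself.
So F validates K, K4, K45, KD45; S5 would additionally require R to be reflexive. The strongest is KD45.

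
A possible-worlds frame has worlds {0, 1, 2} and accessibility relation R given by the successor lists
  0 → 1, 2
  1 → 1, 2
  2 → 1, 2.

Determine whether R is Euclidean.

Yes

Euclidean: yes — any two successors of a common world are R-related.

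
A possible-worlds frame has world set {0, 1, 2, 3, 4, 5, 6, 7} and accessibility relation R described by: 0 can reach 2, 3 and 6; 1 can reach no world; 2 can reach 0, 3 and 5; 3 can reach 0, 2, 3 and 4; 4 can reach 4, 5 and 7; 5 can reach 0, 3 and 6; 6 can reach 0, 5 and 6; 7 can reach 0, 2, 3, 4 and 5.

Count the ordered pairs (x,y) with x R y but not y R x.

Enumerating: (2,5), (3,4), (4,5), (5,0), (5,3), (7,0), (7,2), (7,3), (7,5).

9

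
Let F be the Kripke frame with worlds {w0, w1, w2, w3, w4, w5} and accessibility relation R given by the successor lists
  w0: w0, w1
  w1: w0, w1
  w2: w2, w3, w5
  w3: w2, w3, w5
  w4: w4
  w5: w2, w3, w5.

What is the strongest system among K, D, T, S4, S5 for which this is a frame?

S5

Serial (axiom D): yes — every world has a successor (e.g. w0 R w0).
Reflexive (axiom T): yes — every world is R-related to itself.
Transitive (axiom 4): yes — every two-step R-path is closed by a direct edge.
Euclidean (axiom 5): yes — any two successors of a common world are R-related.
So F validates K, D, T, S4, S5. The strongest is S5.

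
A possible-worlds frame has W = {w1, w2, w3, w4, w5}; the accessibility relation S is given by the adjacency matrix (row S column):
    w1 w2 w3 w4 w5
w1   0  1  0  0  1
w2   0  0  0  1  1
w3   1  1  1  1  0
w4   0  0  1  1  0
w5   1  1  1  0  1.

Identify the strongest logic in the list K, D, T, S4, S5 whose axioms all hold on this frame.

Serial (axiom D): yes — every world has a successor (e.g. w1 S w2).
Reflexive (axiom T): no — w1 is not related to itself.
Transitive (axiom 4): no — w1 S w2 and w2 S w4, but not w1 S w4.
Euclidean (axiom 5): no — w2 S w4 and w2 S w5, but not w4 S w5.
So F validates K, D; T would additionally require S to be reflexive. The strongest is D.

D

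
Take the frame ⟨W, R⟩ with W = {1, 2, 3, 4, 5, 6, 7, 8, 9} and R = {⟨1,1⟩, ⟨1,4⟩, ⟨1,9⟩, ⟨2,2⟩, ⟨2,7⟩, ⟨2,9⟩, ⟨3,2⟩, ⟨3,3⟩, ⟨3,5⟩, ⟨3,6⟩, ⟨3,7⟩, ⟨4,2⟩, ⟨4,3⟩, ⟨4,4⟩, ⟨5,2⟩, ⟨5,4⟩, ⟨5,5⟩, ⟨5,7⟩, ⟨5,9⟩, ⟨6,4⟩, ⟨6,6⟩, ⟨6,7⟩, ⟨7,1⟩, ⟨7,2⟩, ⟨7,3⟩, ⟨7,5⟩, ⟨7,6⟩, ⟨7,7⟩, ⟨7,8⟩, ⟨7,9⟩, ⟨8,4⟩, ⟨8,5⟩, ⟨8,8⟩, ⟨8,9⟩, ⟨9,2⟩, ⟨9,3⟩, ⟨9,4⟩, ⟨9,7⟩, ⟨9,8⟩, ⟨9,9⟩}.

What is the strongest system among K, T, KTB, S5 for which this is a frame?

Reflexive (axiom T): yes — every world is R-related to itself.
Symmetric (axiom B): no — 1 R 4 but not 4 R 1.
Euclidean (axiom 5): no — 1 R 4 and 1 R 9, but not 4 R 9.
So F validates K, T; KTB would additionally require R to be symmetric. The strongest is T.

T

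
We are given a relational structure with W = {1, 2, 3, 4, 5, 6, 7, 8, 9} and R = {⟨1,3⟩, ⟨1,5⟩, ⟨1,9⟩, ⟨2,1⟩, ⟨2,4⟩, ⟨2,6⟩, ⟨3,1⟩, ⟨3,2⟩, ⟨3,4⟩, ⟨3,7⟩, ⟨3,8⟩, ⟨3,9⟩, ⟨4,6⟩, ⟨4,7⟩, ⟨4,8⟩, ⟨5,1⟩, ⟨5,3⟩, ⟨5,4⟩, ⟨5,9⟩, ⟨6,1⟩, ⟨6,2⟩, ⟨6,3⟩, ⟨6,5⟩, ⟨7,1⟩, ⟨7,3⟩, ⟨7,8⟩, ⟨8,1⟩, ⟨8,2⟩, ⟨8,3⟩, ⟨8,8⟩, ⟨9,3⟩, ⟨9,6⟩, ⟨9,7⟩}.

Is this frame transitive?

No

Transitive: no — 1 R 3 and 3 R 2, but not 1 R 2.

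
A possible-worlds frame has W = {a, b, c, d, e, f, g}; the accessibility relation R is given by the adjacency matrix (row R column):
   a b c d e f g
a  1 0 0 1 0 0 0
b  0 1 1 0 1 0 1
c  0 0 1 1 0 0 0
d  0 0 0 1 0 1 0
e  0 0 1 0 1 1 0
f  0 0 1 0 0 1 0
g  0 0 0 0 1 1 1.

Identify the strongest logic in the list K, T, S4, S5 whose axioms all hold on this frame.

Reflexive (axiom T): yes — every world is R-related to itself.
Transitive (axiom 4): no — a R d and d R f, but not a R f.
Euclidean (axiom 5): no — b R c and b R e, but not c R e.
So F validates K, T; S4 would additionally require R to be transitive. The strongest is T.

T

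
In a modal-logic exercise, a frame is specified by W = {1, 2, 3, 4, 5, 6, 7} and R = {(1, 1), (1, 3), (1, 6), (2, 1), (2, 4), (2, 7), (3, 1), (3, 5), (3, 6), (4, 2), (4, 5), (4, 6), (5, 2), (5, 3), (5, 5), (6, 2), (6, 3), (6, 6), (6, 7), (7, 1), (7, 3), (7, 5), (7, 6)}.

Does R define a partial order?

Reflexive: no — 2 is not related to itself.
Transitive: no — 1 R 3 and 3 R 5, but not 1 R 5.
Antisymmetric: no — 1 R 3 and 3 R 1 with 1 ≠ 3.
So R is not a partial order.

No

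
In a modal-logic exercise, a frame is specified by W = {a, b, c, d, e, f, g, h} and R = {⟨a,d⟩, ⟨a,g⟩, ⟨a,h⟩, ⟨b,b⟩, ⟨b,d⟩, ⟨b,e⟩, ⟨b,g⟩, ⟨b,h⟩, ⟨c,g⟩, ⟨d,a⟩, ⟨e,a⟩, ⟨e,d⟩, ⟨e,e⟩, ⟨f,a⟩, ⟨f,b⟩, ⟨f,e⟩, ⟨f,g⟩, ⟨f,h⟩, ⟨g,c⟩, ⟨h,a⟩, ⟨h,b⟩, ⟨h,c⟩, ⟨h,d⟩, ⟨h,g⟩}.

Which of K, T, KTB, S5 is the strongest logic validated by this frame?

K

Reflexive (axiom T): no — a is not related to itself.
Symmetric (axiom B): no — a R g but not g R a.
Euclidean (axiom 5): no — a R d and a R g, but not d R g.
So F validates K; T would additionally require R to be reflexive. The strongest is K.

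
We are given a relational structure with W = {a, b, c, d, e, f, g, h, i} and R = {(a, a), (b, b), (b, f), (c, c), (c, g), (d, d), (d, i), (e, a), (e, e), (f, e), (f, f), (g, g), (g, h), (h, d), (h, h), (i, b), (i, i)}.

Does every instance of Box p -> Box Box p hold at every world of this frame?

No

Axiom 4 corresponds to the accessibility relation being transitive.
Transitive: no — b R f and f R e, but not b R e.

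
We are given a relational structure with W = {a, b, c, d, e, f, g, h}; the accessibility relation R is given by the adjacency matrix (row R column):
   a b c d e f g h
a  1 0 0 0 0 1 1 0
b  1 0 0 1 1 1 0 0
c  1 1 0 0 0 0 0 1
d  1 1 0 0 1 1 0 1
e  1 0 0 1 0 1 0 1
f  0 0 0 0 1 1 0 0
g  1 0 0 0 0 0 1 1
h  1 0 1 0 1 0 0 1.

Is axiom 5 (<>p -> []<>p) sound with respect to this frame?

By correspondence theory, 5 is valid on a frame iff R is Euclidean.
Euclidean: no — a R f and a R g, but not f R g.

No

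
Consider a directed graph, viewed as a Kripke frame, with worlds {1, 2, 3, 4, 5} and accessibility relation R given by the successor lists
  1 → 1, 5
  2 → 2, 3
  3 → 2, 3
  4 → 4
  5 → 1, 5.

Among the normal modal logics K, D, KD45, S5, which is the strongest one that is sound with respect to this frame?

S5

Serial (axiom D): yes — every world has a successor (e.g. 1 R 1).
Euclidean (axiom 5): yes — any two successors of a common world are R-related.
Transitive (axiom 4): yes — every two-step R-path is closed by a direct edge.
Reflexive (axiom T): yes — every world is R-related to itself.
So F validates K, D, KD45, S5. The strongest is S5.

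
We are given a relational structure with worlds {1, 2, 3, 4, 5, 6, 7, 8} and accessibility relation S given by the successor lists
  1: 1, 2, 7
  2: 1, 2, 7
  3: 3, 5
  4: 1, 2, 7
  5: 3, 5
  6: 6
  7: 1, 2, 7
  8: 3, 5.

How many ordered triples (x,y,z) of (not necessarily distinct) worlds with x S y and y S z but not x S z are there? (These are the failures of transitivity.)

S is transitive; there are no such tuples.

0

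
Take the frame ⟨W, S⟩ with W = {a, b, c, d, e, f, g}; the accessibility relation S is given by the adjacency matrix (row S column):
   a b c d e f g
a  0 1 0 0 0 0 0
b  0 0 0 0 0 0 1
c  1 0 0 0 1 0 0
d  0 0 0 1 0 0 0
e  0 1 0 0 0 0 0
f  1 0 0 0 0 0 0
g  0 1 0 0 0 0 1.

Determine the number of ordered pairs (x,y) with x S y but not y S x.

Enumerating: (a,b), (c,a), (c,e), (e,b), (f,a).

5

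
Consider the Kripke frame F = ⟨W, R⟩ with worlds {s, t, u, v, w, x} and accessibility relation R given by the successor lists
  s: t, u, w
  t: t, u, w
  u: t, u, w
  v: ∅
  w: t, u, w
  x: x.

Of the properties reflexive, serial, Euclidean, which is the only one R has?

Euclidean

Reflexive: no — s is not related to itself.
Serial: no — v has no R-successor.
Euclidean: yes — any two successors of a common world are R-related.
Only Euclidean holds.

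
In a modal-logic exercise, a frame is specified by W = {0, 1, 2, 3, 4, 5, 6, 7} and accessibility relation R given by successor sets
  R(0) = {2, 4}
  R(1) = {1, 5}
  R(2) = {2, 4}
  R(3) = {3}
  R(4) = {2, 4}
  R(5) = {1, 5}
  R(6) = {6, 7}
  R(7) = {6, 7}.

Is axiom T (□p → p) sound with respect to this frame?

By correspondence theory, T is valid on a frame iff R is reflexive.
Reflexive: no — 0 is not related to itself.

No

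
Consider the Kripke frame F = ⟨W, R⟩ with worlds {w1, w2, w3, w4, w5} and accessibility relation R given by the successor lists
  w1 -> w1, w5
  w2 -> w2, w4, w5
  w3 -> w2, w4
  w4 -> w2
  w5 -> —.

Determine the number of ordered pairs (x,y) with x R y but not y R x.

4

Enumerating: (w1,w5), (w2,w5), (w3,w2), (w3,w4).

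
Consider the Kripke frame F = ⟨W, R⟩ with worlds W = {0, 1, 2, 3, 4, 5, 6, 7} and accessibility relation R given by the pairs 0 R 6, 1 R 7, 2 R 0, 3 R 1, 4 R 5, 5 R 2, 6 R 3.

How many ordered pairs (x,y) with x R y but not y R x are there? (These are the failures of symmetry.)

Enumerating: (0,6), (1,7), (2,0), (3,1), (4,5), (5,2), (6,3).

7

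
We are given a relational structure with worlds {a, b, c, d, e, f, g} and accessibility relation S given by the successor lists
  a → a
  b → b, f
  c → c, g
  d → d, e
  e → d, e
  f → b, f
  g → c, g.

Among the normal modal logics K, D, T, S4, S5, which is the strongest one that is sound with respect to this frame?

Serial (axiom D): yes — every world has a successor (e.g. a S a).
Reflexive (axiom T): yes — every world is S-related to itself.
Transitive (axiom 4): yes — every two-step S-path is closed by a direct edge.
Euclidean (axiom 5): yes — any two successors of a common world are S-related.
So F validates K, D, T, S4, S5. The strongest is S5.

S5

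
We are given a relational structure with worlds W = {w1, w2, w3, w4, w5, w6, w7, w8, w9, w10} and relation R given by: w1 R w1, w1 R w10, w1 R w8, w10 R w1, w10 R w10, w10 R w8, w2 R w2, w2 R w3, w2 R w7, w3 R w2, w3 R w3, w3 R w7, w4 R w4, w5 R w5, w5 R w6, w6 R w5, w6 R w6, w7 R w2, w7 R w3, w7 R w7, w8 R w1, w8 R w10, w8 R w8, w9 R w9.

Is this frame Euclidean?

Euclidean: yes — any two successors of a common world are R-related.

Yes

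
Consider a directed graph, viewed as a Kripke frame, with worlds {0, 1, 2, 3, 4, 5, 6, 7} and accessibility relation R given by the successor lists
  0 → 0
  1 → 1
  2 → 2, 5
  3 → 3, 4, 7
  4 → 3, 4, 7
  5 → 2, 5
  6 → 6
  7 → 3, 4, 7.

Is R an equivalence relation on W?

Reflexive: yes — every world is R-related to itself.
Symmetric: yes — every pair in R has its reverse in R.
Transitive: yes — every two-step R-path is closed by a direct edge.
So R is an equivalence relation.

Yes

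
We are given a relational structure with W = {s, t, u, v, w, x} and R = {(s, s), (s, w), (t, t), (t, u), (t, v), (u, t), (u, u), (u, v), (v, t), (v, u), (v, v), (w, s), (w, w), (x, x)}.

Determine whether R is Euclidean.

Yes

Euclidean: yes — any two successors of a common world are R-related.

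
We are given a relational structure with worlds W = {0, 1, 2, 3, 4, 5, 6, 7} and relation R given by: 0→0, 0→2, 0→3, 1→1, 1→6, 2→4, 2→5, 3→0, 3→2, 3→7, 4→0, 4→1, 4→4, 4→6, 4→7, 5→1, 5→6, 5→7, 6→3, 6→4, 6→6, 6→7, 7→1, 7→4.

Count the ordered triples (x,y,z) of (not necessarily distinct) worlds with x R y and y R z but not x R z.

33

Enumerating: (0,2,4), (0,2,5), (0,3,7), (1,6,3), (1,6,4), (1,6,7), (2,4,0), (2,4,1), (2,4,6), (2,4,7), (2,5,1), (2,5,6), … and 21 more.
Total: 33.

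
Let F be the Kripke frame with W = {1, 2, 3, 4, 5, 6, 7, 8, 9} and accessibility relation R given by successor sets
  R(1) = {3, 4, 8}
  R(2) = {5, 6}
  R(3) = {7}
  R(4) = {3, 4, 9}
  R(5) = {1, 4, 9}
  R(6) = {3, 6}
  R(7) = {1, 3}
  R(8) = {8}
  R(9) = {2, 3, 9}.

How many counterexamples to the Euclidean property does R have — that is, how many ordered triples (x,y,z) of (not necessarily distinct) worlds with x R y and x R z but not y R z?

Enumerating: (1,3,3), (1,3,4), (1,3,8), (1,4,8), (1,8,3), (1,8,4), (2,5,5), (2,5,6), (2,6,5), (3,7,7), (4,3,3), (4,3,4), … and 18 more.
Total: 30.

30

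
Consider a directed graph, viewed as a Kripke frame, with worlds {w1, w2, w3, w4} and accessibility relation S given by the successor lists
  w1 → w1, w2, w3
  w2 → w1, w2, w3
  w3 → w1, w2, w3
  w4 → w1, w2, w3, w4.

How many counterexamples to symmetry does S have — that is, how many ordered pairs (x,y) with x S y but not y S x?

Enumerating: (w4,w1), (w4,w2), (w4,w3).

3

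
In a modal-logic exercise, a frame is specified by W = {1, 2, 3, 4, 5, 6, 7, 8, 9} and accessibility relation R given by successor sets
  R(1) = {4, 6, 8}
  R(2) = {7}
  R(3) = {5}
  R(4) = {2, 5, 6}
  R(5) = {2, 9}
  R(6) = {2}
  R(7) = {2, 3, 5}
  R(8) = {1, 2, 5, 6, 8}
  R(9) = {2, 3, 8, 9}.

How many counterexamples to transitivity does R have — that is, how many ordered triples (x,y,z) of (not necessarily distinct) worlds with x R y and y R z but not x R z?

Enumerating: (1,4,2), (1,4,5), (1,6,2), (1,8,1), (1,8,2), (1,8,5), (2,7,2), (2,7,3), (2,7,5), (3,5,2), (3,5,9), (4,2,7), … and 15 more.
Total: 27.

27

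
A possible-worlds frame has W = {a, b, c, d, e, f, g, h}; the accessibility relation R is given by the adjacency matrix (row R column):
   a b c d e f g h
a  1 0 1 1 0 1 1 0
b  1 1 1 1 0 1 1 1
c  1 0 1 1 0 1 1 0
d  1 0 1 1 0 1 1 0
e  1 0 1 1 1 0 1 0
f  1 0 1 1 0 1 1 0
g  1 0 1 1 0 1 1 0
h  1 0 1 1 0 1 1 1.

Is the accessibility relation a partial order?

No

Reflexive: yes — every world is R-related to itself.
Transitive: no — e R a and a R f, but not e R f.
Antisymmetric: no — a R c and c R a with a ≠ c.
So R is not a partial order.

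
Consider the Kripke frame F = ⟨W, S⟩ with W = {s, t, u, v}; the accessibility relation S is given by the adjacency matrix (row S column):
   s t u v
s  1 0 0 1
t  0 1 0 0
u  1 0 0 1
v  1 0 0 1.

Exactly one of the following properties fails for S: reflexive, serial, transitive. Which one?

Reflexive: no — u is not related to itself.
Serial: yes — every world has a successor (e.g. s S s).
Transitive: yes — every two-step S-path is closed by a direct edge.
Only reflexive fails.

reflexive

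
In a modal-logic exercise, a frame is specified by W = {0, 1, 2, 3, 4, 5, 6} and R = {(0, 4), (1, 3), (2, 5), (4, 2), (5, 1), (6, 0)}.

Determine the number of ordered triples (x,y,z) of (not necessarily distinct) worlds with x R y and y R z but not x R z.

5

Enumerating: (0,4,2), (2,5,1), (4,2,5), (5,1,3), (6,0,4).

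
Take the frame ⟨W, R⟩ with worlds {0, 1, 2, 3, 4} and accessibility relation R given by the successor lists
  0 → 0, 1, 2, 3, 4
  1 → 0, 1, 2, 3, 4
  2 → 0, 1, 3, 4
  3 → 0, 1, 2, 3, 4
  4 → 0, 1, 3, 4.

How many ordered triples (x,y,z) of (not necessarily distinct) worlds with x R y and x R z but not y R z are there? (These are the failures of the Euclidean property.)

6

Enumerating: (0,2,2), (0,4,2), (1,2,2), (1,4,2), (3,2,2), (3,4,2).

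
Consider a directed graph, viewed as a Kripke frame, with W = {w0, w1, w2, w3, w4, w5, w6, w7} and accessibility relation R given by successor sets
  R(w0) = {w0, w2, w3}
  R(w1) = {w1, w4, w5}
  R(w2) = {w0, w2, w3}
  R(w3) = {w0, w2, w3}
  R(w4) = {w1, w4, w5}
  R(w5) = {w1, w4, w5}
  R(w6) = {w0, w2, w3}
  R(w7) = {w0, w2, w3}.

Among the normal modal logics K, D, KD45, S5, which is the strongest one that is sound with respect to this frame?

KD45

Serial (axiom D): yes — every world has a successor (e.g. w0 R w0).
Euclidean (axiom 5): yes — any two successors of a common world are R-related.
Transitive (axiom 4): yes — every two-step R-path is closed by a direct edge.
Reflexive (axiom T): no — w6 is not related to itself.
So F validates K, D, KD45; S5 would additionally require R to be reflexive. The strongest is KD45.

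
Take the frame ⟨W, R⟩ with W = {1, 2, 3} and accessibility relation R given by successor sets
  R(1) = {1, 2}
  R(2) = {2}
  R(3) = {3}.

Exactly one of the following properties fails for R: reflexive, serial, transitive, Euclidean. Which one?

Euclidean

Reflexive: yes — every world is R-related to itself.
Serial: yes — every world has a successor (e.g. 1 R 1).
Transitive: yes — every two-step R-path is closed by a direct edge.
Euclidean: no — 1 R 2 and 1 R 1, but not 2 R 1.
Only Euclidean fails.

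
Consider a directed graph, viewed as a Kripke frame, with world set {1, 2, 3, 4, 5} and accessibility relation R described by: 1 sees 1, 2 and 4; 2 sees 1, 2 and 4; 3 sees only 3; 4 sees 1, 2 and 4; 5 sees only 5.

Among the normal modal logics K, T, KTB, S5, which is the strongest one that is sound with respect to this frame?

Reflexive (axiom T): yes — every world is R-related to itself.
Symmetric (axiom B): yes — every pair in R has its reverse in R.
Euclidean (axiom 5): yes — any two successors of a common world are R-related.
So F validates K, T, KTB, S5. The strongest is S5.

S5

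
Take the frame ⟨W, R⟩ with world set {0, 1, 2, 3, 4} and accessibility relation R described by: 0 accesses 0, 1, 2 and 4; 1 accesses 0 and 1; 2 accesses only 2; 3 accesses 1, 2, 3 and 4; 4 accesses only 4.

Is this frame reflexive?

Yes

Reflexive: yes — every world is R-related to itself.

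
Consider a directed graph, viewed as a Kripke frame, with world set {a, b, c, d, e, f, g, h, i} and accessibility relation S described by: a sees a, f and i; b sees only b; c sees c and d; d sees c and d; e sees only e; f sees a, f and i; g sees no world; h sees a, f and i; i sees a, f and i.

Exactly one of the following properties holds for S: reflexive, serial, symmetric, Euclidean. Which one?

Reflexive: no — g is not related to itself.
Serial: no — g has no S-successor.
Symmetric: no — h S a but not a S h.
Euclidean: yes — any two successors of a common world are S-related.
Only Euclidean holds.

Euclidean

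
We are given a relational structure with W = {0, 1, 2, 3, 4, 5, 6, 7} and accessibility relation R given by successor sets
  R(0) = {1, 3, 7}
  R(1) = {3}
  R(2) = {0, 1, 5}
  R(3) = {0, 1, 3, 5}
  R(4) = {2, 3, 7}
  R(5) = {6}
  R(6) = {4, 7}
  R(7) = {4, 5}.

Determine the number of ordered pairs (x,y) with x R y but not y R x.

Enumerating: (0,1), (0,7), (2,0), (2,1), (2,5), (3,5), (4,2), (4,3), (5,6), (6,4), (6,7), (7,5).

12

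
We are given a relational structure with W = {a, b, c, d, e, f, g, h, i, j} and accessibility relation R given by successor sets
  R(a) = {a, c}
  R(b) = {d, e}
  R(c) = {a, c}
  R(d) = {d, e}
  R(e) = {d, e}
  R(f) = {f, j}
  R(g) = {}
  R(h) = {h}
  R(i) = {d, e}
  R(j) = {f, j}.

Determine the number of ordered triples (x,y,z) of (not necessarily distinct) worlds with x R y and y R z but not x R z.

R is transitive; there are no such tuples.

0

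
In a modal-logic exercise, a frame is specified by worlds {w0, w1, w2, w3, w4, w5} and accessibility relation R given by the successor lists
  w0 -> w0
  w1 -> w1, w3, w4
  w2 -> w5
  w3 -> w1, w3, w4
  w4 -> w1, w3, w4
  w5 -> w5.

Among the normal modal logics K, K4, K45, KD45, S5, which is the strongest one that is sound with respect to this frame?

KD45

Transitive (axiom 4): yes — every two-step R-path is closed by a direct edge.
Euclidean (axiom 5): yes — any two successors of a common world are R-related.
Serial (axiom D): yes — every world has a successor (e.g. w0 R w0).
Reflexive (axiom T): no — w2 is not related to itself.
So F validates K, K4, K45, KD45; S5 would additionally require R to be reflexive. The strongest is KD45.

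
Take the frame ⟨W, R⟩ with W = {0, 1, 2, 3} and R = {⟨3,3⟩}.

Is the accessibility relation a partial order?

Reflexive: no — 0 is not related to itself.
Transitive: yes — every two-step R-path is closed by a direct edge.
Antisymmetric: yes — no distinct pair is related both ways.
So R is not a partial order.

No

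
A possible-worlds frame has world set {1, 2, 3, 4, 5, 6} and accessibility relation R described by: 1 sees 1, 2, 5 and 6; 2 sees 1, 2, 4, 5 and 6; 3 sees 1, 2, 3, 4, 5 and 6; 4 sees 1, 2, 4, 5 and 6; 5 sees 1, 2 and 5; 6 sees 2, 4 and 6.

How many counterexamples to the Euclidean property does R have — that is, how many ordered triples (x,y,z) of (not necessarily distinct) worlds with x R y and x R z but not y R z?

Enumerating: (1,5,6), (1,6,1), (1,6,5), (2,1,4), (2,5,4), (2,5,6), (2,6,1), (2,6,5), (3,1,3), (3,1,4), (3,2,3), (3,4,3), … and 11 more.
Total: 23.

23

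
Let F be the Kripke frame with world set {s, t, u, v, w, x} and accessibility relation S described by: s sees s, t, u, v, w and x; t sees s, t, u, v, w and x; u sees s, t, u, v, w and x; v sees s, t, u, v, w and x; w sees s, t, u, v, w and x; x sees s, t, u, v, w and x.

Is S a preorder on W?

Yes

Reflexive: yes — every world is S-related to itself.
Transitive: yes — every two-step S-path is closed by a direct edge.
So S is a preorder.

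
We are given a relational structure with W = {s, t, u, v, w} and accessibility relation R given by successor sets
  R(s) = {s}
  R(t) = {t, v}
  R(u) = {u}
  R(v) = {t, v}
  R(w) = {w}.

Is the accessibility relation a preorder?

Reflexive: yes — every world is R-related to itself.
Transitive: yes — every two-step R-path is closed by a direct edge.
So R is a preorder.

Yes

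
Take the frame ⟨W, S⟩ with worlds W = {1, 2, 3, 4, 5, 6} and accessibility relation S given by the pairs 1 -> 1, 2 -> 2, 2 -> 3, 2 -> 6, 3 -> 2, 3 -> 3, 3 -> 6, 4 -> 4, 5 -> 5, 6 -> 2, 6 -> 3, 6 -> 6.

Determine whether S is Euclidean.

Euclidean: yes — any two successors of a common world are S-related.

Yes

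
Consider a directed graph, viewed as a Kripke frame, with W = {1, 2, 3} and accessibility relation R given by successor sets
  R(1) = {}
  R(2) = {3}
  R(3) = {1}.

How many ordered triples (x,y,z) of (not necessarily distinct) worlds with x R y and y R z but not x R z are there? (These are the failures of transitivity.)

1

Enumerating: (2,3,1).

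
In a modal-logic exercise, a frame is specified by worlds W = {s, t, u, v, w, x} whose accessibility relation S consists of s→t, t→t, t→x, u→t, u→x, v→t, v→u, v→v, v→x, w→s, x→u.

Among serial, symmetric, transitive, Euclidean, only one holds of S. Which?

serial

Serial: yes — every world has a successor (e.g. s S t).
Symmetric: no — s S t but not t S s.
Transitive: no — s S t and t S x, but not s S x.
Euclidean: no — u S x and u S t, but not x S t.
Only serial holds.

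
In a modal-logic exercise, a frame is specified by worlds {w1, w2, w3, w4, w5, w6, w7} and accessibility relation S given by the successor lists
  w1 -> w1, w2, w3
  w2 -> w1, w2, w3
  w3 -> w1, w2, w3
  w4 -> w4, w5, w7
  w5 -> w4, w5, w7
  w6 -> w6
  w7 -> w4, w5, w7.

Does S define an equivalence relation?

Yes

Reflexive: yes — every world is S-related to itself.
Symmetric: yes — every pair in S has its reverse in S.
Transitive: yes — every two-step S-path is closed by a direct edge.
So S is an equivalence relation.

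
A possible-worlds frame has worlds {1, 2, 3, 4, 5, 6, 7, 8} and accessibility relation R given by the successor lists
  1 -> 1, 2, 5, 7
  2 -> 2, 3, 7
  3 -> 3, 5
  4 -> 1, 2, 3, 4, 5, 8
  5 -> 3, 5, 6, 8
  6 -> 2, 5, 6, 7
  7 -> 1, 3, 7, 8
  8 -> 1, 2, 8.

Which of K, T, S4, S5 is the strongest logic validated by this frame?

T

Reflexive (axiom T): yes — every world is R-related to itself.
Transitive (axiom 4): no — 1 R 2 and 2 R 3, but not 1 R 3.
Euclidean (axiom 5): no — 1 R 2 and 1 R 5, but not 2 R 5.
So F validates K, T; S4 would additionally require R to be transitive. The strongest is T.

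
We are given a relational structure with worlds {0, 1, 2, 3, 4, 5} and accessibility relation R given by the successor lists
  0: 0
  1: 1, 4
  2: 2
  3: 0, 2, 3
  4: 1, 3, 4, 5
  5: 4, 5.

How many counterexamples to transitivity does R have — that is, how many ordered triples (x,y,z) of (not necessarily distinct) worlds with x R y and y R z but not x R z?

6

Enumerating: (1,4,3), (1,4,5), (4,3,0), (4,3,2), (5,4,1), (5,4,3).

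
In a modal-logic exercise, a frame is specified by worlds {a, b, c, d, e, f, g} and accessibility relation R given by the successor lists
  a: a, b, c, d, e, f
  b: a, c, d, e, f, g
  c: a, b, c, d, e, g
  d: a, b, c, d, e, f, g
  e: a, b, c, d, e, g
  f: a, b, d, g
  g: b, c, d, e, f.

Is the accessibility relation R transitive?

Transitive: no — a R b and b R g, but not a R g.

No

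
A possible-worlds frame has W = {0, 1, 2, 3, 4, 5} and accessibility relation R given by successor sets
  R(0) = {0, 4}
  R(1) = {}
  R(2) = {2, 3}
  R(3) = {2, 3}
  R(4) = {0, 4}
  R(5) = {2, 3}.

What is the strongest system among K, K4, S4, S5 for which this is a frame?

Transitive (axiom 4): yes — every two-step R-path is closed by a direct edge.
Reflexive (axiom T): no — 1 is not related to itself.
Euclidean (axiom 5): yes — any two successors of a common world are R-related.
So F validates K, K4; S4 would additionally require R to be reflexive. The strongest is K4.

K4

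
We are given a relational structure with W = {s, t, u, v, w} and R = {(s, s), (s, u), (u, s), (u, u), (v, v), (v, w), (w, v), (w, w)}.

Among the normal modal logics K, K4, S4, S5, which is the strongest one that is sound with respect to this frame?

K4

Transitive (axiom 4): yes — every two-step R-path is closed by a direct edge.
Reflexive (axiom T): no — t is not related to itself.
Euclidean (axiom 5): yes — any two successors of a common world are R-related.
So F validates K, K4; S4 would additionally require R to be reflexive. The strongest is K4.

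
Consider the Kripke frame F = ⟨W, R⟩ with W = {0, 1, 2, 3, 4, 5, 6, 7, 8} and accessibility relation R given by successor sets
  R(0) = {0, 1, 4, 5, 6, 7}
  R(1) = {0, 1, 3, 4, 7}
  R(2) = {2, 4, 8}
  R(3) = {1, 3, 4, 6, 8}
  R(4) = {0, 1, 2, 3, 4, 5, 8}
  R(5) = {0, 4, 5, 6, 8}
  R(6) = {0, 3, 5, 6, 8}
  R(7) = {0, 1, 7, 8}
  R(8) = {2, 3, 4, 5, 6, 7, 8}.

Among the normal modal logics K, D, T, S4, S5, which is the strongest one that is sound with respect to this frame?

T

Serial (axiom D): yes — every world has a successor (e.g. 0 R 0).
Reflexive (axiom T): yes — every world is R-related to itself.
Transitive (axiom 4): no — 0 R 1 and 1 R 3, but not 0 R 3.
Euclidean (axiom 5): no — 0 R 1 and 0 R 5, but not 1 R 5.
So F validates K, D, T; S4 would additionally require R to be transitive. The strongest is T.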